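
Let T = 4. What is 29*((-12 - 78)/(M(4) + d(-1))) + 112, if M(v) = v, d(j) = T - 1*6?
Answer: -1193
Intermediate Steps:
d(j) = -2 (d(j) = 4 - 1*6 = 4 - 6 = -2)
29*((-12 - 78)/(M(4) + d(-1))) + 112 = 29*((-12 - 78)/(4 - 2)) + 112 = 29*(-90/2) + 112 = 29*(-90*1/2) + 112 = 29*(-45) + 112 = -1305 + 112 = -1193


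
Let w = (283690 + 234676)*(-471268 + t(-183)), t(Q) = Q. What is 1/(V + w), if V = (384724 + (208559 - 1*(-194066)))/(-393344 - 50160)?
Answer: -443504/108385356518234613 ≈ -4.0919e-12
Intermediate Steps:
w = -244384169066 (w = (283690 + 234676)*(-471268 - 183) = 518366*(-471451) = -244384169066)
V = -787349/443504 (V = (384724 + (208559 + 194066))/(-443504) = (384724 + 402625)*(-1/443504) = 787349*(-1/443504) = -787349/443504 ≈ -1.7753)
1/(V + w) = 1/(-787349/443504 - 244384169066) = 1/(-108385356518234613/443504) = -443504/108385356518234613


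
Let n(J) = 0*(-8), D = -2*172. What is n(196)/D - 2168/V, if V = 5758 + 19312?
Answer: -1084/12535 ≈ -0.086478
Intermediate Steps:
D = -344
n(J) = 0
V = 25070
n(196)/D - 2168/V = 0/(-344) - 2168/25070 = 0*(-1/344) - 2168*1/25070 = 0 - 1084/12535 = -1084/12535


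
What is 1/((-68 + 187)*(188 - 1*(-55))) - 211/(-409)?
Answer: 6101896/11827053 ≈ 0.51593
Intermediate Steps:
1/((-68 + 187)*(188 - 1*(-55))) - 211/(-409) = 1/(119*(188 + 55)) - 211*(-1/409) = (1/119)/243 + 211/409 = (1/119)*(1/243) + 211/409 = 1/28917 + 211/409 = 6101896/11827053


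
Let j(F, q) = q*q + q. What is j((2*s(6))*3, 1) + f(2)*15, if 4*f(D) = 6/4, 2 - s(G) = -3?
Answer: 61/8 ≈ 7.6250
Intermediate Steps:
s(G) = 5 (s(G) = 2 - 1*(-3) = 2 + 3 = 5)
f(D) = 3/8 (f(D) = (6/4)/4 = (6*(¼))/4 = (¼)*(3/2) = 3/8)
j(F, q) = q + q² (j(F, q) = q² + q = q + q²)
j((2*s(6))*3, 1) + f(2)*15 = 1*(1 + 1) + (3/8)*15 = 1*2 + 45/8 = 2 + 45/8 = 61/8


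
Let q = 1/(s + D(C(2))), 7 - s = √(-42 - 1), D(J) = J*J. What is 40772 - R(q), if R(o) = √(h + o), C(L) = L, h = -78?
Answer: 40772 - √((-857 + 78*I*√43)/(11 - I*√43)) ≈ 40772.0 - 8.828*I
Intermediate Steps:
D(J) = J²
s = 7 - I*√43 (s = 7 - √(-42 - 1) = 7 - √(-43) = 7 - I*√43 ≈ 7.0 - 6.5574*I)
q = 1/(11 - I*√43) (q = 1/((7 - I*√43) + 2²) = 1/((7 - I*√43) + 4) = 1/(11 - I*√43) ≈ 0.067073 + 0.039984*I)
R(o) = √(-78 + o)
40772 - R(q) = 40772 - √(-78 + (11/164 + I*√43/164)) = 40772 - √(-12781/164 + I*√43/164)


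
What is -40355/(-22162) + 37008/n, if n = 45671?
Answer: 380460643/144594386 ≈ 2.6312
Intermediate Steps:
-40355/(-22162) + 37008/n = -40355/(-22162) + 37008/45671 = -40355*(-1/22162) + 37008*(1/45671) = 5765/3166 + 37008/45671 = 380460643/144594386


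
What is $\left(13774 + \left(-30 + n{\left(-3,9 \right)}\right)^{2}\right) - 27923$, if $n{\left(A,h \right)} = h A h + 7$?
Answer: $56607$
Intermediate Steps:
$n{\left(A,h \right)} = 7 + A h^{2}$ ($n{\left(A,h \right)} = A h h + 7 = A h^{2} + 7 = 7 + A h^{2}$)
$\left(13774 + \left(-30 + n{\left(-3,9 \right)}\right)^{2}\right) - 27923 = \left(13774 + \left(-30 + \left(7 - 3 \cdot 9^{2}\right)\right)^{2}\right) - 27923 = \left(13774 + \left(-30 + \left(7 - 243\right)\right)^{2}\right) - 27923 = \left(13774 + \left(-30 - 236\right)^{2}\right) - 27923 = \left(13774 + \left(-266\right)^{2}\right) - 27923 = \left(13774 + 70756\right) - 27923 = 84530 - 27923 = 56607$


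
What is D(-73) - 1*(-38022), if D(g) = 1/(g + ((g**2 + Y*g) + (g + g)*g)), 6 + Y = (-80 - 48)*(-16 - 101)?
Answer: 40945739711/1076896 ≈ 38022.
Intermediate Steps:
Y = 14970 (Y = -6 + (-80 - 48)*(-16 - 101) = -6 - 128*(-117) = -6 + 14976 = 14970)
D(g) = 1/(3*g**2 + 14971*g) (D(g) = 1/(g + ((g**2 + 14970*g) + (g + g)*g)) = 1/(g + ((g**2 + 14970*g) + (2*g)*g)) = 1/(g + ((g**2 + 14970*g) + 2*g**2)) = 1/(g + (3*g**2 + 14970*g)) = 1/(3*g**2 + 14971*g))
D(-73) - 1*(-38022) = 1/((-73)*(14971 + 3*(-73))) - 1*(-38022) = -1/(73*(14971 - 219)) + 38022 = -1/73/14752 + 38022 = -1/73*1/14752 + 38022 = -1/1076896 + 38022 = 40945739711/1076896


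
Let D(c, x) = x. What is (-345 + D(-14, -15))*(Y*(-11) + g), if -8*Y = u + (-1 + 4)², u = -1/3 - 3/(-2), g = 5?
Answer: -13665/2 ≈ -6832.5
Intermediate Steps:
u = 7/6 (u = -1*⅓ - 3*(-½) = -⅓ + 3/2 = 7/6 ≈ 1.1667)
Y = -61/48 (Y = -(7/6 + (-1 + 4)²)/8 = -(7/6 + 3²)/8 = -(7/6 + 9)/8 = -⅛*61/6 = -61/48 ≈ -1.2708)
(-345 + D(-14, -15))*(Y*(-11) + g) = (-345 - 15)*(-61/48*(-11) + 5) = -360*(671/48 + 5) = -360*911/48 = -13665/2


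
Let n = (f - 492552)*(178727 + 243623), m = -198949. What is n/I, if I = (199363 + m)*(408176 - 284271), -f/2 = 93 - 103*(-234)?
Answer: -7615561790/1709889 ≈ -4453.8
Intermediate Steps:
f = -48390 (f = -2*(93 - 103*(-234)) = -2*(93 + 24102) = -2*24195 = -48390)
I = 51296670 (I = (199363 - 198949)*(408176 - 284271) = 414*123905 = 51296670)
n = -228466853700 (n = (-48390 - 492552)*(178727 + 243623) = -540942*422350 = -228466853700)
n/I = -228466853700/51296670 = -228466853700*1/51296670 = -7615561790/1709889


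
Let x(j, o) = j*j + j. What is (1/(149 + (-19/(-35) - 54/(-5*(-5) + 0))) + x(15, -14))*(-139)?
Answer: -860445445/25792 ≈ -33361.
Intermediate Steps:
x(j, o) = j + j**2 (x(j, o) = j**2 + j = j + j**2)
(1/(149 + (-19/(-35) - 54/(-5*(-5) + 0))) + x(15, -14))*(-139) = (1/(149 + (-19/(-35) - 54/(-5*(-5) + 0))) + 15*(1 + 15))*(-139) = (1/(149 + (-19*(-1/35) - 54/(25 + 0))) + 15*16)*(-139) = (1/(149 + (19/35 - 54/25)) + 240)*(-139) = (1/(149 - 283/175) + 240)*(-139) = (1/(25792/175) + 240)*(-139) = (175/25792 + 240)*(-139) = (6190255/25792)*(-139) = -860445445/25792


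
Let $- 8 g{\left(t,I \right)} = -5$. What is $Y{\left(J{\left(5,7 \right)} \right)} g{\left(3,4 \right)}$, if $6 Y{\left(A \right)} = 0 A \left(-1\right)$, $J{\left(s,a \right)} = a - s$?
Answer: $0$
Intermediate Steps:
$g{\left(t,I \right)} = \frac{5}{8}$ ($g{\left(t,I \right)} = \left(- \frac{1}{8}\right) \left(-5\right) = \frac{5}{8}$)
$Y{\left(A \right)} = 0$ ($Y{\left(A \right)} = \frac{0 A \left(-1\right)}{6} = \frac{0 \left(-1\right)}{6} = \frac{1}{6} \cdot 0 = 0$)
$Y{\left(J{\left(5,7 \right)} \right)} g{\left(3,4 \right)} = 0 \cdot \frac{5}{8} = 0$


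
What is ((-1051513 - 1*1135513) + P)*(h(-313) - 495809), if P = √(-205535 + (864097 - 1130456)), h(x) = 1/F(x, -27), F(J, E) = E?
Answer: 29277375885944/27 - 13386844*I*√471894/27 ≈ 1.0843e+12 - 3.4059e+8*I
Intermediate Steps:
h(x) = -1/27 (h(x) = 1/(-27) = -1/27)
P = I*√471894 (P = √(-205535 - 266359) = √(-471894) = I*√471894 ≈ 686.95*I)
((-1051513 - 1*1135513) + P)*(h(-313) - 495809) = ((-1051513 - 1*1135513) + I*√471894)*(-1/27 - 495809) = ((-1051513 - 1135513) + I*√471894)*(-13386844/27) = (-2187026 + I*√471894)*(-13386844/27) = 29277375885944/27 - 13386844*I*√471894/27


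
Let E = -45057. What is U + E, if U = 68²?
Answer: -40433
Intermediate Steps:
U = 4624
U + E = 4624 - 45057 = -40433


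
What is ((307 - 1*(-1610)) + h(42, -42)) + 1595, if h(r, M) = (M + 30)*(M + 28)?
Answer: 3680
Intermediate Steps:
h(r, M) = (28 + M)*(30 + M) (h(r, M) = (30 + M)*(28 + M) = (28 + M)*(30 + M))
((307 - 1*(-1610)) + h(42, -42)) + 1595 = ((307 - 1*(-1610)) + (840 + (-42)² + 58*(-42))) + 1595 = ((307 + 1610) + (840 + 1764 - 2436)) + 1595 = (1917 + 168) + 1595 = 2085 + 1595 = 3680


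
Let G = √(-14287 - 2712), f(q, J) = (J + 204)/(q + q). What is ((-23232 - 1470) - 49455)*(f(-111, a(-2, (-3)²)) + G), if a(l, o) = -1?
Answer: 5017957/74 - 74157*I*√16999 ≈ 67810.0 - 9.6686e+6*I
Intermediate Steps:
f(q, J) = (204 + J)/(2*q) (f(q, J) = (204 + J)/((2*q)) = (204 + J)*(1/(2*q)) = (204 + J)/(2*q))
G = I*√16999 (G = √(-16999) = I*√16999 ≈ 130.38*I)
((-23232 - 1470) - 49455)*(f(-111, a(-2, (-3)²)) + G) = ((-23232 - 1470) - 49455)*((½)*(204 - 1)/(-111) + I*√16999) = (-24702 - 49455)*((½)*(-1/111)*203 + I*√16999) = -74157*(-203/222 + I*√16999) = 5017957/74 - 74157*I*√16999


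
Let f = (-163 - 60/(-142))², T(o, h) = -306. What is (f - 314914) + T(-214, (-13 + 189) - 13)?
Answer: -1455783171/5041 ≈ -2.8879e+5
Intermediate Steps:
f = 133240849/5041 (f = (-163 - 60*(-1/142))² = (-163 + 30/71)² = (-11543/71)² = 133240849/5041 ≈ 26431.)
(f - 314914) + T(-214, (-13 + 189) - 13) = (133240849/5041 - 314914) - 306 = -1454240625/5041 - 306 = -1455783171/5041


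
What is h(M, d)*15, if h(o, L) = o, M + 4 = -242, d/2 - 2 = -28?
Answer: -3690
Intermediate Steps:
d = -52 (d = 4 + 2*(-28) = 4 - 56 = -52)
M = -246 (M = -4 - 242 = -246)
h(M, d)*15 = -246*15 = -3690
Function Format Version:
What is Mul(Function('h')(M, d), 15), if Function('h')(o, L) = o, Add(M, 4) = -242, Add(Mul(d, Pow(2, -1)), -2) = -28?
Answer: -3690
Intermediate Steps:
d = -52 (d = Add(4, Mul(2, -28)) = Add(4, -56) = -52)
M = -246 (M = Add(-4, -242) = -246)
Mul(Function('h')(M, d), 15) = Mul(-246, 15) = -3690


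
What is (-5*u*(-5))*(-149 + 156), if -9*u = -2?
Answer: 350/9 ≈ 38.889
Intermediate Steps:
u = 2/9 (u = -1/9*(-2) = 2/9 ≈ 0.22222)
(-5*u*(-5))*(-149 + 156) = (-5*2/9*(-5))*(-149 + 156) = -10/9*(-5)*7 = (50/9)*7 = 350/9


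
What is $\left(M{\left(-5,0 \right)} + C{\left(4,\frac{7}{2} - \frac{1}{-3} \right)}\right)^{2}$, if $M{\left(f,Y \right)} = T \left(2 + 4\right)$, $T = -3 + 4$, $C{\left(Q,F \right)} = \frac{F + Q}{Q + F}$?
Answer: $49$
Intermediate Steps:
$C{\left(Q,F \right)} = 1$ ($C{\left(Q,F \right)} = \frac{F + Q}{F + Q} = 1$)
$T = 1$
$M{\left(f,Y \right)} = 6$ ($M{\left(f,Y \right)} = 1 \left(2 + 4\right) = 1 \cdot 6 = 6$)
$\left(M{\left(-5,0 \right)} + C{\left(4,\frac{7}{2} - \frac{1}{-3} \right)}\right)^{2} = \left(6 + 1\right)^{2} = 7^{2} = 49$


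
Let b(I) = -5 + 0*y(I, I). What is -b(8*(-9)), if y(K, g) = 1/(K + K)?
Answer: 5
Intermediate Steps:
y(K, g) = 1/(2*K)
b(I) = -5 (b(I) = -5 + 0*(1/(2*I)) = -5 + 0 = -5)
-b(8*(-9)) = -1*(-5) = 5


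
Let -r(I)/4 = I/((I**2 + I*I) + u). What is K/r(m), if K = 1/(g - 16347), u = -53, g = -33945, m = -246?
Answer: -120979/49487328 ≈ -0.0024446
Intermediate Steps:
K = -1/50292 (K = 1/(-33945 - 16347) = 1/(-50292) = -1/50292 ≈ -1.9884e-5)
r(I) = -4*I/(-53 + 2*I**2) (r(I) = -4*I/((I**2 + I*I) - 53) = -4*I/((I**2 + I**2) - 53) = -4*I/(2*I**2 - 53) = -4*I/(-53 + 2*I**2))
K/r(m) = -1/(50292*((-4*(-246)/(-53 + 2*(-246)**2)))) = -1/(50292*((-4*(-246)/(-53 + 2*60516)))) = -1/(50292*((-4*(-246)/(-53 + 121032)))) = -1/(50292*((-4*(-246)/120979))) = -1/(50292*((-4*(-246)*1/120979))) = -1/(50292*984/120979) = -1/50292*120979/984 = -120979/49487328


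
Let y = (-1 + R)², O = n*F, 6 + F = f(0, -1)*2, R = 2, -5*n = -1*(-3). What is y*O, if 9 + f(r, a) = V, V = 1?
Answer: 66/5 ≈ 13.200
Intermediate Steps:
n = -⅗ (n = -(-1)*(-3)/5 = -⅕*3 = -⅗ ≈ -0.60000)
f(r, a) = -8 (f(r, a) = -9 + 1 = -8)
F = -22 (F = -6 - 8*2 = -6 - 16 = -22)
O = 66/5 (O = -⅗*(-22) = 66/5 ≈ 13.200)
y = 1 (y = (-1 + 2)² = 1² = 1)
y*O = 1*(66/5) = 66/5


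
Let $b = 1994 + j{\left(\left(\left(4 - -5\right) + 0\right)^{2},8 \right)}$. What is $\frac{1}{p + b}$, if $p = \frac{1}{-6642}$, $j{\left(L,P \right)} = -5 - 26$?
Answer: $\frac{6642}{13038245} \approx 0.00050942$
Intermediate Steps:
$j{\left(L,P \right)} = -31$ ($j{\left(L,P \right)} = -5 - 26 = -31$)
$b = 1963$ ($b = 1994 - 31 = 1963$)
$p = - \frac{1}{6642} \approx -0.00015056$
$\frac{1}{p + b} = \frac{1}{- \frac{1}{6642} + 1963} = \frac{1}{\frac{13038245}{6642}} = \frac{6642}{13038245}$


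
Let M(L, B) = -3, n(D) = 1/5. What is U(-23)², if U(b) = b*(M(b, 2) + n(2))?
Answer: 103684/25 ≈ 4147.4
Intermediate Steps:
n(D) = ⅕
U(b) = -14*b/5 (U(b) = b*(-3 + ⅕) = b*(-14/5) = -14*b/5)
U(-23)² = (-14/5*(-23))² = (322/5)² = 103684/25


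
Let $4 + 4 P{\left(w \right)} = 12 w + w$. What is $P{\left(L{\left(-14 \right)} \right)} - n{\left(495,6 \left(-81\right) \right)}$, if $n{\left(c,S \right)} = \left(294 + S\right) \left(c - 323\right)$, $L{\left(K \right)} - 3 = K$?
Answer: $\frac{131949}{4} \approx 32987.0$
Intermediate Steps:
$L{\left(K \right)} = 3 + K$
$n{\left(c,S \right)} = \left(-323 + c\right) \left(294 + S\right)$ ($n{\left(c,S \right)} = \left(294 + S\right) \left(-323 + c\right) = \left(-323 + c\right) \left(294 + S\right)$)
$P{\left(w \right)} = -1 + \frac{13 w}{4}$ ($P{\left(w \right)} = -1 + \frac{12 w + w}{4} = -1 + \frac{13 w}{4}$)
$P{\left(L{\left(-14 \right)} \right)} - n{\left(495,6 \left(-81\right) \right)} = \left(-1 + \frac{13 \left(3 - 14\right)}{4}\right) - \left(-94962 - 323 \cdot 6 \left(-81\right) + 294 \cdot 495 + 6 \left(-81\right) 495\right) = \left(-1 + \frac{13}{4} \left(-11\right)\right) - \left(-94962 - -156978 + 145530 - 240570\right) = \left(-1 - \frac{143}{4}\right) - \left(-94962 + 156978 + 145530 - 240570\right) = - \frac{147}{4} - -33024 = - \frac{147}{4} + 33024 = \frac{131949}{4}$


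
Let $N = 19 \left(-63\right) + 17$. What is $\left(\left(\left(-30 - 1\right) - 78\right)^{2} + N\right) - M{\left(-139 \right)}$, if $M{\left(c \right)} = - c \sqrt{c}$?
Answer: $10701 - 139 i \sqrt{139} \approx 10701.0 - 1638.8 i$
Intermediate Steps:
$M{\left(c \right)} = - c^{\frac{3}{2}}$
$N = -1180$ ($N = -1197 + 17 = -1180$)
$\left(\left(\left(-30 - 1\right) - 78\right)^{2} + N\right) - M{\left(-139 \right)} = \left(\left(\left(-30 - 1\right) - 78\right)^{2} - 1180\right) - - \left(-139\right)^{\frac{3}{2}} = \left(\left(-31 - 78\right)^{2} - 1180\right) - - \left(-139\right) i \sqrt{139} = \left(\left(-109\right)^{2} - 1180\right) - 139 i \sqrt{139} = \left(11881 - 1180\right) - 139 i \sqrt{139} = 10701 - 139 i \sqrt{139}$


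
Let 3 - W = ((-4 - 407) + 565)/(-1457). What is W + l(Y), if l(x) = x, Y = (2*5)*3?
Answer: 48235/1457 ≈ 33.106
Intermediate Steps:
Y = 30 (Y = 10*3 = 30)
W = 4525/1457 (W = 3 - ((-4 - 407) + 565)/(-1457) = 3 - (-411 + 565)*(-1)/1457 = 3 - 154*(-1)/1457 = 3 - 1*(-154/1457) = 3 + 154/1457 = 4525/1457 ≈ 3.1057)
W + l(Y) = 4525/1457 + 30 = 48235/1457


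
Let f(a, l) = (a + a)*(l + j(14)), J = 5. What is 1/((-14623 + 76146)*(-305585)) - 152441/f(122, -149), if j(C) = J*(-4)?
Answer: 2865967928244919/775257663560380 ≈ 3.6968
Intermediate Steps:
j(C) = -20 (j(C) = 5*(-4) = -20)
f(a, l) = 2*a*(-20 + l) (f(a, l) = (a + a)*(l - 20) = (2*a)*(-20 + l) = 2*a*(-20 + l))
1/((-14623 + 76146)*(-305585)) - 152441/f(122, -149) = 1/((-14623 + 76146)*(-305585)) - 152441*1/(244*(-20 - 149)) = -1/305585/61523 - 152441/(2*122*(-169)) = (1/61523)*(-1/305585) - 152441/(-41236) = -1/18800505955 - 152441*(-1/41236) = -1/18800505955 + 152441/41236 = 2865967928244919/775257663560380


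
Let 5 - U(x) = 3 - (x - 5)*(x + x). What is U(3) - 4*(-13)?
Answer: 42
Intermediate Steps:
U(x) = 2 + 2*x*(-5 + x) (U(x) = 5 - (3 - (x - 5)*(x + x)) = 5 - (3 - (-5 + x)*2*x) = 5 - (3 - 2*x*(-5 + x)) = 5 + (-3 + 2*x*(-5 + x)) = 2 + 2*x*(-5 + x))
U(3) - 4*(-13) = (2 - 10*3 + 2*3²) - 4*(-13) = (2 - 30 + 2*9) + 52 = (2 - 30 + 18) + 52 = -10 + 52 = 42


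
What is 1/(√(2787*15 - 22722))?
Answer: √19083/19083 ≈ 0.0072390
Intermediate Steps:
1/(√(2787*15 - 22722)) = 1/(√(41805 - 22722)) = 1/(√19083) = √19083/19083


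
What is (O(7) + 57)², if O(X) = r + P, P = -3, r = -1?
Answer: 2809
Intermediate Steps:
O(X) = -4 (O(X) = -1 - 3 = -4)
(O(7) + 57)² = (-4 + 57)² = 53² = 2809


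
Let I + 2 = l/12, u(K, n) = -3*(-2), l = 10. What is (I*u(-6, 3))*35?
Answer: -245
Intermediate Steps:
u(K, n) = 6
I = -7/6 (I = -2 + 10/12 = -2 + 10*(1/12) = -2 + ⅚ = -7/6 ≈ -1.1667)
(I*u(-6, 3))*35 = -7/6*6*35 = -7*35 = -245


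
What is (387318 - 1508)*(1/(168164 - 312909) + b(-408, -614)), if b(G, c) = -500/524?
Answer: -1396111819472/3792319 ≈ -3.6814e+5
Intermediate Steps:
b(G, c) = -125/131 (b(G, c) = -500*1/524 = -125/131)
(387318 - 1508)*(1/(168164 - 312909) + b(-408, -614)) = (387318 - 1508)*(1/(168164 - 312909) - 125/131) = 385810*(1/(-144745) - 125/131) = 385810*(-1/144745 - 125/131) = 385810*(-18093256/18961595) = -1396111819472/3792319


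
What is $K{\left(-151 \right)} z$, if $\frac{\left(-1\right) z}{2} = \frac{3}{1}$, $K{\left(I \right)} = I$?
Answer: $906$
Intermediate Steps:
$z = -6$ ($z = - 2 \cdot \frac{3}{1} = - 2 \cdot 3 \cdot 1 = \left(-2\right) 3 = -6$)
$K{\left(-151 \right)} z = \left(-151\right) \left(-6\right) = 906$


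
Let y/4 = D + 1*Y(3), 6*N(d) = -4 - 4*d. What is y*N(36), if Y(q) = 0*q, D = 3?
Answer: -296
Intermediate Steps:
N(d) = -2/3 - 2*d/3 (N(d) = (-4 - 4*d)/6 = -2/3 - 2*d/3)
Y(q) = 0
y = 12 (y = 4*(3 + 1*0) = 4*(3 + 0) = 4*3 = 12)
y*N(36) = 12*(-2/3 - 2/3*36) = 12*(-2/3 - 24) = 12*(-74/3) = -296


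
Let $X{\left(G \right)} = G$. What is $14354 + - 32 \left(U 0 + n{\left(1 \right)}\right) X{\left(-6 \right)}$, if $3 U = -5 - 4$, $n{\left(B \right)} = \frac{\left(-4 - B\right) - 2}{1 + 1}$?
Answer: $13682$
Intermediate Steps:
$n{\left(B \right)} = -3 - \frac{B}{2}$ ($n{\left(B \right)} = \frac{-6 - B}{2} = \left(-6 - B\right) \frac{1}{2} = -3 - \frac{B}{2}$)
$U = -3$ ($U = \frac{-5 - 4}{3} = \frac{1}{3} \left(-9\right) = -3$)
$14354 + - 32 \left(U 0 + n{\left(1 \right)}\right) X{\left(-6 \right)} = 14354 + - 32 \left(\left(-3\right) 0 - \frac{7}{2}\right) \left(-6\right) = 14354 + - 32 \left(0 - \frac{7}{2}\right) \left(-6\right) = 14354 + \left(-32\right) \left(- \frac{7}{2}\right) \left(-6\right) = 14354 + 112 \left(-6\right) = 14354 - 672 = 13682$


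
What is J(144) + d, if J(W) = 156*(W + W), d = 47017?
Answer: 91945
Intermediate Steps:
J(W) = 312*W (J(W) = 156*(2*W) = 312*W)
J(144) + d = 312*144 + 47017 = 44928 + 47017 = 91945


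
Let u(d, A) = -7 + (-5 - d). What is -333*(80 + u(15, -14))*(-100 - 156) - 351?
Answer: 4517793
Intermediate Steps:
u(d, A) = -12 - d
-333*(80 + u(15, -14))*(-100 - 156) - 351 = -333*(80 + (-12 - 1*15))*(-100 - 156) - 351 = -333*(80 + (-12 - 15))*(-256) - 351 = -333*(80 - 27)*(-256) - 351 = -17649*(-256) - 351 = -333*(-13568) - 351 = 4518144 - 351 = 4517793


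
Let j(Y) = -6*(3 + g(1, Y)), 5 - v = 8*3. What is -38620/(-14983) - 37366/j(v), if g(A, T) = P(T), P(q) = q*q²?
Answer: 514408771/308170344 ≈ 1.6692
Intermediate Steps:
P(q) = q³
g(A, T) = T³
v = -19 (v = 5 - 8*3 = 5 - 1*24 = 5 - 24 = -19)
j(Y) = -18 - 6*Y³ (j(Y) = -6*(3 + Y³) = -18 - 6*Y³)
-38620/(-14983) - 37366/j(v) = -38620/(-14983) - 37366/(-18 - 6*(-19)³) = -38620*(-1/14983) - 37366/(-18 - 6*(-6859)) = 38620/14983 - 37366/(-18 + 41154) = 38620/14983 - 37366/41136 = 38620/14983 - 37366*1/41136 = 38620/14983 - 18683/20568 = 514408771/308170344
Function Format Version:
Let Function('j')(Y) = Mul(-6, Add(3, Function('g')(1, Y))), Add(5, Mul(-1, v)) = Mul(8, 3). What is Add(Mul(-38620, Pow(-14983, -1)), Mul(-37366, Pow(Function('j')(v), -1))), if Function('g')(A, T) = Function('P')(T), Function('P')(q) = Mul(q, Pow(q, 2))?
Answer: Rational(514408771, 308170344) ≈ 1.6692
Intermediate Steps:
Function('P')(q) = Pow(q, 3)
Function('g')(A, T) = Pow(T, 3)
v = -19 (v = Add(5, Mul(-1, Mul(8, 3))) = Add(5, Mul(-1, 24)) = Add(5, -24) = -19)
Function('j')(Y) = Add(-18, Mul(-6, Pow(Y, 3))) (Function('j')(Y) = Mul(-6, Add(3, Pow(Y, 3))) = Add(-18, Mul(-6, Pow(Y, 3))))
Add(Mul(-38620, Pow(-14983, -1)), Mul(-37366, Pow(Function('j')(v), -1))) = Add(Mul(-38620, Pow(-14983, -1)), Mul(-37366, Pow(Add(-18, Mul(-6, Pow(-19, 3))), -1))) = Add(Mul(-38620, Rational(-1, 14983)), Mul(-37366, Pow(Add(-18, Mul(-6, -6859)), -1))) = Add(Rational(38620, 14983), Mul(-37366, Pow(Add(-18, 41154), -1))) = Add(Rational(38620, 14983), Mul(-37366, Pow(41136, -1))) = Add(Rational(38620, 14983), Mul(-37366, Rational(1, 41136))) = Add(Rational(38620, 14983), Rational(-18683, 20568)) = Rational(514408771, 308170344)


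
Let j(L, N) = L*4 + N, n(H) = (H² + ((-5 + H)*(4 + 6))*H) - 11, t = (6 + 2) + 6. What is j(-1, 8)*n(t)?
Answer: 5780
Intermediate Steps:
t = 14 (t = 8 + 6 = 14)
n(H) = -11 + H² + H*(-50 + 10*H) (n(H) = (H² + ((-5 + H)*10)*H) - 11 = (H² + (-50 + 10*H)*H) - 11 = (H² + H*(-50 + 10*H)) - 11 = -11 + H² + H*(-50 + 10*H))
j(L, N) = N + 4*L (j(L, N) = 4*L + N = N + 4*L)
j(-1, 8)*n(t) = (8 + 4*(-1))*(-11 - 50*14 + 11*14²) = (8 - 4)*(-11 - 700 + 11*196) = 4*(-11 - 700 + 2156) = 4*1445 = 5780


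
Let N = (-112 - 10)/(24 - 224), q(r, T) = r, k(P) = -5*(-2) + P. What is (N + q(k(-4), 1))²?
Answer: 436921/10000 ≈ 43.692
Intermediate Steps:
k(P) = 10 + P
N = 61/100 (N = -122/(-200) = -122*(-1/200) = 61/100 ≈ 0.61000)
(N + q(k(-4), 1))² = (61/100 + (10 - 4))² = (61/100 + 6)² = (661/100)² = 436921/10000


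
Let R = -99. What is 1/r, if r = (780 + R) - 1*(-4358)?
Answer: 1/5039 ≈ 0.00019845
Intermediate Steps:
r = 5039 (r = (780 - 99) - 1*(-4358) = 681 + 4358 = 5039)
1/r = 1/5039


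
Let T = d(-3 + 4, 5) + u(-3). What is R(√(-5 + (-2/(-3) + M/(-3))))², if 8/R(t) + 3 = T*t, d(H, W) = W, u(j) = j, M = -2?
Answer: 576/(9 - 2*I*√33)² ≈ -0.64749 + 2.6256*I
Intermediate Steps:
T = 2 (T = 5 - 3 = 2)
R(t) = 8/(-3 + 2*t)
R(√(-5 + (-2/(-3) + M/(-3))))² = (8/(-3 + 2*√(-5 + (-2/(-3) - 2/(-3)))))² = (8/(-3 + 2*√(-5 + (-2*(-⅓) - 2*(-⅓)))))² = (8/(-3 + 2*√(-5 + (⅔ + ⅔))))² = (8/(-3 + 2*√(-5 + 4/3)))² = (8/(-3 + 2*√(-11/3)))² = (8/(-3 + 2*(I*√33/3)))² = (8/(-3 + 2*I*√33/3))² = 64/(-3 + 2*I*√33/3)²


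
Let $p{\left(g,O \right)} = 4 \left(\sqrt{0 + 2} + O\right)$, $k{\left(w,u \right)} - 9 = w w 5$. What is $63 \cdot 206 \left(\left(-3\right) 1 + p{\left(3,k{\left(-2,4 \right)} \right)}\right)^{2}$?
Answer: $166131378 + 11732112 \sqrt{2} \approx 1.8272 \cdot 10^{8}$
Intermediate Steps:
$k{\left(w,u \right)} = 9 + 5 w^{2}$ ($k{\left(w,u \right)} = 9 + w w 5 = 9 + w^{2} \cdot 5 = 9 + 5 w^{2}$)
$p{\left(g,O \right)} = 4 O + 4 \sqrt{2}$ ($p{\left(g,O \right)} = 4 \left(\sqrt{2} + O\right) = 4 \left(O + \sqrt{2}\right) = 4 O + 4 \sqrt{2}$)
$63 \cdot 206 \left(\left(-3\right) 1 + p{\left(3,k{\left(-2,4 \right)} \right)}\right)^{2} = 63 \cdot 206 \left(\left(-3\right) 1 + \left(4 \left(9 + 5 \left(-2\right)^{2}\right) + 4 \sqrt{2}\right)\right)^{2} = 12978 \left(-3 + \left(4 \left(9 + 5 \cdot 4\right) + 4 \sqrt{2}\right)\right)^{2} = 12978 \left(-3 + \left(4 \left(9 + 20\right) + 4 \sqrt{2}\right)\right)^{2} = 12978 \left(-3 + \left(4 \cdot 29 + 4 \sqrt{2}\right)\right)^{2} = 12978 \left(-3 + \left(116 + 4 \sqrt{2}\right)\right)^{2} = 12978 \left(113 + 4 \sqrt{2}\right)^{2}$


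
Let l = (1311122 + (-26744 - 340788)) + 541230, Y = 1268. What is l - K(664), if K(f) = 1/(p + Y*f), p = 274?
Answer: 1250554009319/842226 ≈ 1.4848e+6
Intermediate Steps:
K(f) = 1/(274 + 1268*f)
l = 1484820 (l = (1311122 - 367532) + 541230 = 943590 + 541230 = 1484820)
l - K(664) = 1484820 - 1/(2*(137 + 634*664)) = 1484820 - 1/(2*(137 + 420976)) = 1484820 - 1/(2*421113) = 1484820 - 1*1/842226 = 1484820 - 1/842226 = 1250554009319/842226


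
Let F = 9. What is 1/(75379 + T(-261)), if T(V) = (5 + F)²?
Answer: 1/75575 ≈ 1.3232e-5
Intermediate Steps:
T(V) = 196 (T(V) = (5 + 9)² = 14² = 196)
1/(75379 + T(-261)) = 1/(75379 + 196) = 1/75575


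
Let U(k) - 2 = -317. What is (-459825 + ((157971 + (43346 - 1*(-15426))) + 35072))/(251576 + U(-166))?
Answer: -208010/251261 ≈ -0.82786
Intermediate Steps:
U(k) = -315 (U(k) = 2 - 317 = -315)
(-459825 + ((157971 + (43346 - 1*(-15426))) + 35072))/(251576 + U(-166)) = (-459825 + ((157971 + (43346 - 1*(-15426))) + 35072))/(251576 - 315) = (-459825 + ((157971 + (43346 + 15426)) + 35072))/251261 = (-459825 + ((157971 + 58772) + 35072))*(1/251261) = (-459825 + (216743 + 35072))*(1/251261) = (-459825 + 251815)*(1/251261) = -208010*1/251261 = -208010/251261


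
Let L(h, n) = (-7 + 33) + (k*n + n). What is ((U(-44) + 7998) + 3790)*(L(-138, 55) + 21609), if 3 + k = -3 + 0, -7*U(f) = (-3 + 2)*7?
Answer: 251813040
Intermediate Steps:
U(f) = 1 (U(f) = -(-3 + 2)*7/7 = -(-1)*7/7 = -⅐*(-7) = 1)
k = -6 (k = -3 + (-3 + 0) = -3 - 3 = -6)
L(h, n) = 26 - 5*n (L(h, n) = (-7 + 33) + (-6*n + n) = 26 - 5*n)
((U(-44) + 7998) + 3790)*(L(-138, 55) + 21609) = ((1 + 7998) + 3790)*((26 - 5*55) + 21609) = (7999 + 3790)*((26 - 275) + 21609) = 11789*(-249 + 21609) = 11789*21360 = 251813040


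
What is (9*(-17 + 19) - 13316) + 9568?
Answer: -3730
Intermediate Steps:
(9*(-17 + 19) - 13316) + 9568 = (9*2 - 13316) + 9568 = (18 - 13316) + 9568 = -13298 + 9568 = -3730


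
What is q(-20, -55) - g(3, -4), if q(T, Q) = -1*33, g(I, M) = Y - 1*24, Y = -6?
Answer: -3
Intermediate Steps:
g(I, M) = -30 (g(I, M) = -6 - 1*24 = -6 - 24 = -30)
q(T, Q) = -33
q(-20, -55) - g(3, -4) = -33 - 1*(-30) = -33 + 30 = -3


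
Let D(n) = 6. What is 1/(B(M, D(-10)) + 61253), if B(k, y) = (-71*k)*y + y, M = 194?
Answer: -1/21385 ≈ -4.6762e-5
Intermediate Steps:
B(k, y) = y - 71*k*y (B(k, y) = -71*k*y + y = y - 71*k*y)
1/(B(M, D(-10)) + 61253) = 1/(6*(1 - 71*194) + 61253) = 1/(6*(1 - 13774) + 61253) = 1/(6*(-13773) + 61253) = 1/(-82638 + 61253) = 1/(-21385) = -1/21385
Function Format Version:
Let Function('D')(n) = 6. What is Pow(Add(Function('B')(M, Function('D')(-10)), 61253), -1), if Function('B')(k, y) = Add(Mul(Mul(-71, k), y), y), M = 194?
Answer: Rational(-1, 21385) ≈ -4.6762e-5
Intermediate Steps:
Function('B')(k, y) = Add(y, Mul(-71, k, y)) (Function('B')(k, y) = Add(Mul(-71, k, y), y) = Add(y, Mul(-71, k, y)))
Pow(Add(Function('B')(M, Function('D')(-10)), 61253), -1) = Pow(Add(Mul(6, Add(1, Mul(-71, 194))), 61253), -1) = Pow(Add(Mul(6, Add(1, -13774)), 61253), -1) = Pow(Add(Mul(6, -13773), 61253), -1) = Pow(Add(-82638, 61253), -1) = Pow(-21385, -1) = Rational(-1, 21385)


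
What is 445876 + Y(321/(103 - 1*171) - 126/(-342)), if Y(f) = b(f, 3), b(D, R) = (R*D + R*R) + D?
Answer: 144015232/323 ≈ 4.4587e+5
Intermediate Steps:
b(D, R) = D + R² + D*R (b(D, R) = (D*R + R²) + D = (R² + D*R) + D = D + R² + D*R)
Y(f) = 9 + 4*f (Y(f) = f + 3² + f*3 = f + 9 + 3*f = 9 + 4*f)
445876 + Y(321/(103 - 1*171) - 126/(-342)) = 445876 + (9 + 4*(321/(103 - 1*171) - 126/(-342))) = 445876 + (9 + 4*(321/(103 - 171) - 126*(-1/342))) = 445876 + (9 + 4*(321/(-68) + 7/19)) = 445876 + (9 + 4*(321*(-1/68) + 7/19)) = 445876 + (9 + 4*(-321/68 + 7/19)) = 445876 + (9 + 4*(-5623/1292)) = 445876 + (9 - 5623/323) = 445876 - 2716/323 = 144015232/323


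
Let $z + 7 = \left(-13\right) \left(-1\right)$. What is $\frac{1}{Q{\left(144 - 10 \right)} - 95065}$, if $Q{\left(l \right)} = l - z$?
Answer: $- \frac{1}{94937} \approx -1.0533 \cdot 10^{-5}$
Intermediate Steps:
$z = 6$ ($z = -7 - -13 = -7 + 13 = 6$)
$Q{\left(l \right)} = -6 + l$ ($Q{\left(l \right)} = l - 6 = -6 + l$)
$\frac{1}{Q{\left(144 - 10 \right)} - 95065} = \frac{1}{\left(-6 + \left(144 - 10\right)\right) - 95065} = \frac{1}{\left(-6 + 134\right) - 95065} = \frac{1}{128 - 95065} = \frac{1}{-94937} = - \frac{1}{94937}$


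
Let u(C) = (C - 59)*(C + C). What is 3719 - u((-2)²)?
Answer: 4159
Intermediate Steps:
u(C) = 2*C*(-59 + C) (u(C) = (-59 + C)*(2*C) = 2*C*(-59 + C))
3719 - u((-2)²) = 3719 - 2*(-2)²*(-59 + (-2)²) = 3719 - 2*4*(-59 + 4) = 3719 - 2*4*(-55) = 3719 - 1*(-440) = 3719 + 440 = 4159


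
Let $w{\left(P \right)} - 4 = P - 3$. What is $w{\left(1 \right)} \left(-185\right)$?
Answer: $-370$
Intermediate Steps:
$w{\left(P \right)} = 1 + P$ ($w{\left(P \right)} = 4 + \left(P - 3\right) = 4 + \left(-3 + P\right) = 1 + P$)
$w{\left(1 \right)} \left(-185\right) = \left(1 + 1\right) \left(-185\right) = 2 \left(-185\right) = -370$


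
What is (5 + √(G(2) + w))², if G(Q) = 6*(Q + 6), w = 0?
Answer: 73 + 40*√3 ≈ 142.28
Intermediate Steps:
G(Q) = 36 + 6*Q (G(Q) = 6*(6 + Q) = 36 + 6*Q)
(5 + √(G(2) + w))² = (5 + √((36 + 6*2) + 0))² = (5 + √((36 + 12) + 0))² = (5 + √(48 + 0))² = (5 + √48)² = (5 + 4*√3)²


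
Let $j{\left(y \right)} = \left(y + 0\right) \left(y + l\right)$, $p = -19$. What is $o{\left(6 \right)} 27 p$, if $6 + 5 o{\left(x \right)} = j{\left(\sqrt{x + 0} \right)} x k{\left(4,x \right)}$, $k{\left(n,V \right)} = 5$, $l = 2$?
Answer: $- \frac{89262}{5} - 6156 \sqrt{6} \approx -32931.0$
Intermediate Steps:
$j{\left(y \right)} = y \left(2 + y\right)$ ($j{\left(y \right)} = \left(y + 0\right) \left(y + 2\right) = y \left(2 + y\right)$)
$o{\left(x \right)} = - \frac{6}{5} + x^{\frac{3}{2}} \left(2 + \sqrt{x}\right)$ ($o{\left(x \right)} = - \frac{6}{5} + \frac{\sqrt{x + 0} \left(2 + \sqrt{x + 0}\right) x 5}{5} = - \frac{6}{5} + \frac{\sqrt{x} \left(2 + \sqrt{x}\right) x 5}{5} = - \frac{6}{5} + \frac{x^{\frac{3}{2}} \left(2 + \sqrt{x}\right) 5}{5} = - \frac{6}{5} + \frac{5 x^{\frac{3}{2}} \left(2 + \sqrt{x}\right)}{5} = - \frac{6}{5} + x^{\frac{3}{2}} \left(2 + \sqrt{x}\right)$)
$o{\left(6 \right)} 27 p = \left(- \frac{6}{5} + 6^{2} + 2 \cdot 6^{\frac{3}{2}}\right) 27 \left(-19\right) = \left(- \frac{6}{5} + 36 + 2 \cdot 6 \sqrt{6}\right) 27 \left(-19\right) = \left(- \frac{6}{5} + 36 + 12 \sqrt{6}\right) 27 \left(-19\right) = \left(\frac{174}{5} + 12 \sqrt{6}\right) 27 \left(-19\right) = \left(\frac{4698}{5} + 324 \sqrt{6}\right) \left(-19\right) = - \frac{89262}{5} - 6156 \sqrt{6}$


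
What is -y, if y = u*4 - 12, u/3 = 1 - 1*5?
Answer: 60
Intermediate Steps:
u = -12 (u = 3*(1 - 1*5) = 3*(1 - 5) = 3*(-4) = -12)
y = -60 (y = -12*4 - 12 = -48 - 12 = -60)
-y = -1*(-60) = 60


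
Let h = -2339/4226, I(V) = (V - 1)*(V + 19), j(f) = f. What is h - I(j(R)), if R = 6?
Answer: -530589/4226 ≈ -125.55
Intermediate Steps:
I(V) = (-1 + V)*(19 + V)
h = -2339/4226 (h = -2339*1/4226 = -2339/4226 ≈ -0.55348)
h - I(j(R)) = -2339/4226 - (-19 + 6**2 + 18*6) = -2339/4226 - (-19 + 36 + 108) = -2339/4226 - 1*125 = -2339/4226 - 125 = -530589/4226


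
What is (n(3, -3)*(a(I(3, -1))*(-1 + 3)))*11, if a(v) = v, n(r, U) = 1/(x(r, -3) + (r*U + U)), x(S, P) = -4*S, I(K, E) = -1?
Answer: 11/12 ≈ 0.91667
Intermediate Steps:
n(r, U) = 1/(U - 4*r + U*r) (n(r, U) = 1/(-4*r + (r*U + U)) = 1/(-4*r + (U*r + U)) = 1/(-4*r + (U + U*r)) = 1/(U - 4*r + U*r))
(n(3, -3)*(a(I(3, -1))*(-1 + 3)))*11 = ((-(-1 + 3))/(-3 - 4*3 - 3*3))*11 = ((-1*2)/(-3 - 12 - 9))*11 = (-2/(-24))*11 = -1/24*(-2)*11 = (1/12)*11 = 11/12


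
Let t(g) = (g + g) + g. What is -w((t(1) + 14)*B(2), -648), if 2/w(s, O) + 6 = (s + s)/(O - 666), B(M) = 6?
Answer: 219/674 ≈ 0.32493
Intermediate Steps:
t(g) = 3*g (t(g) = 2*g + g = 3*g)
w(s, O) = 2/(-6 + 2*s/(-666 + O)) (w(s, O) = 2/(-6 + (s + s)/(O - 666)) = 2/(-6 + (2*s)/(-666 + O)) = 2/(-6 + 2*s/(-666 + O)))
-w((t(1) + 14)*B(2), -648) = -(-666 - 648)/(1998 + (3*1 + 14)*6 - 3*(-648)) = -(-1314)/(1998 + (3 + 14)*6 + 1944) = -(-1314)/(1998 + 17*6 + 1944) = -(-1314)/(1998 + 102 + 1944) = -(-1314)/4044 = -1*(-219/674) = 219/674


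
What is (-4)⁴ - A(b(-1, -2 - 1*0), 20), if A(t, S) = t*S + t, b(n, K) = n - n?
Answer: 256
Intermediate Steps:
b(n, K) = 0
A(t, S) = t + S*t (A(t, S) = S*t + t = t + S*t)
(-4)⁴ - A(b(-1, -2 - 1*0), 20) = (-4)⁴ - 0*(1 + 20) = 256 - 0*21 = 256 - 1*0 = 256 + 0 = 256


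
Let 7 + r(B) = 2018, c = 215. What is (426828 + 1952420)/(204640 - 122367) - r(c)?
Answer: -163071755/82273 ≈ -1982.1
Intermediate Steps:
r(B) = 2011 (r(B) = -7 + 2018 = 2011)
(426828 + 1952420)/(204640 - 122367) - r(c) = (426828 + 1952420)/(204640 - 122367) - 1*2011 = 2379248/82273 - 2011 = -163071755/82273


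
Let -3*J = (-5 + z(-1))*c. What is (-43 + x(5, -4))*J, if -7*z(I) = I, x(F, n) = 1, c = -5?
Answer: 340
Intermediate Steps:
z(I) = -I/7
J = -170/21 (J = -(-5 - 1/7*(-1))*(-5)/3 = -(-5 + 1/7)*(-5)/3 = -(-34)*(-5)/21 = -1/3*170/7 = -170/21 ≈ -8.0952)
(-43 + x(5, -4))*J = (-43 + 1)*(-170/21) = -42*(-170/21) = 340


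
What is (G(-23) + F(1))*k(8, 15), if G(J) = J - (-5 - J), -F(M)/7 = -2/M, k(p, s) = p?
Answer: -216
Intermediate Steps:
F(M) = 14/M (F(M) = -(-14)/M = 14/M)
G(J) = 5 + 2*J (G(J) = J + (5 + J) = 5 + 2*J)
(G(-23) + F(1))*k(8, 15) = ((5 + 2*(-23)) + 14/1)*8 = ((5 - 46) + 14*1)*8 = (-41 + 14)*8 = -27*8 = -216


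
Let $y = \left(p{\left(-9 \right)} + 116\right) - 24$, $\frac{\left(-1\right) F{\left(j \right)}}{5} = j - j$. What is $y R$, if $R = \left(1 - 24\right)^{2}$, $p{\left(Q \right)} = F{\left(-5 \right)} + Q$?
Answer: $43907$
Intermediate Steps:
$F{\left(j \right)} = 0$ ($F{\left(j \right)} = - 5 \left(j - j\right) = \left(-5\right) 0 = 0$)
$p{\left(Q \right)} = Q$ ($p{\left(Q \right)} = 0 + Q = Q$)
$R = 529$ ($R = \left(-23\right)^{2} = 529$)
$y = 83$ ($y = \left(-9 + 116\right) - 24 = 107 - 24 = 83$)
$y R = 83 \cdot 529 = 43907$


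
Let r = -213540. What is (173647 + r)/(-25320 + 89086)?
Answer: -39893/63766 ≈ -0.62562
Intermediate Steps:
(173647 + r)/(-25320 + 89086) = (173647 - 213540)/(-25320 + 89086) = -39893/63766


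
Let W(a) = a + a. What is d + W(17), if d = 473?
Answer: 507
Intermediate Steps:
W(a) = 2*a
d + W(17) = 473 + 2*17 = 473 + 34 = 507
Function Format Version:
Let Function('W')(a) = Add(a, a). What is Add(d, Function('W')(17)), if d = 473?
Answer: 507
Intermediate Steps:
Function('W')(a) = Mul(2, a)
Add(d, Function('W')(17)) = Add(473, Mul(2, 17)) = Add(473, 34) = 507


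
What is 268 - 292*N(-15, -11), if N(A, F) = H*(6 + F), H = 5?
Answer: 7568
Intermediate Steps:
N(A, F) = 30 + 5*F (N(A, F) = 5*(6 + F) = 30 + 5*F)
268 - 292*N(-15, -11) = 268 - 292*(30 + 5*(-11)) = 268 - 292*(30 - 55) = 268 - 292*(-25) = 268 + 7300 = 7568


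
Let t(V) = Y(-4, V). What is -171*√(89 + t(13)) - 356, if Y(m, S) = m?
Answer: -356 - 171*√85 ≈ -1932.5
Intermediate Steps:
t(V) = -4
-171*√(89 + t(13)) - 356 = -171*√(89 - 4) - 356 = -171*√85 - 356 = -356 - 171*√85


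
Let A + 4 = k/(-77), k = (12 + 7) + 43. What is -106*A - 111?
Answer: 30673/77 ≈ 398.35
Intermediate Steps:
k = 62 (k = 19 + 43 = 62)
A = -370/77 (A = -4 + 62/(-77) = -4 + 62*(-1/77) = -4 - 62/77 = -370/77 ≈ -4.8052)
-106*A - 111 = -106*(-370/77) - 111 = 39220/77 - 111 = 30673/77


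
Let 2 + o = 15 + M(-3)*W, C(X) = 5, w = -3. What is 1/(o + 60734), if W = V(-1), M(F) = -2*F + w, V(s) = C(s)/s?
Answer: 1/60732 ≈ 1.6466e-5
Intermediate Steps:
V(s) = 5/s
M(F) = -3 - 2*F (M(F) = -2*F - 3 = -3 - 2*F)
W = -5 (W = 5/(-1) = 5*(-1) = -5)
o = -2 (o = -2 + (15 + (-3 - 2*(-3))*(-5)) = -2 + (15 + (-3 + 6)*(-5)) = -2 + (15 + 3*(-5)) = -2 + (15 - 15) = -2 + 0 = -2)
1/(o + 60734) = 1/(-2 + 60734) = 1/60732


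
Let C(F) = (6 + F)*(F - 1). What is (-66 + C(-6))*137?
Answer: -9042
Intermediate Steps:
C(F) = (-1 + F)*(6 + F) (C(F) = (6 + F)*(-1 + F) = (-1 + F)*(6 + F))
(-66 + C(-6))*137 = (-66 + (-6 + (-6)² + 5*(-6)))*137 = (-66 + (-6 + 36 - 30))*137 = (-66 + 0)*137 = -66*137 = -9042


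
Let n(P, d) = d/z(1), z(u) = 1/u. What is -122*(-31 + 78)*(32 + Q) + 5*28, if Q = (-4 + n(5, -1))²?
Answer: -326698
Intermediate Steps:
n(P, d) = d (n(P, d) = d/(1/1) = d/1 = d*1 = d)
Q = 25 (Q = (-4 - 1)² = (-5)² = 25)
-122*(-31 + 78)*(32 + Q) + 5*28 = -122*(-31 + 78)*(32 + 25) + 5*28 = -5734*57 + 140 = -122*2679 + 140 = -326838 + 140 = -326698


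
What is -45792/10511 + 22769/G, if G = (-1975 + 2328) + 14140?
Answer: -424338497/152335923 ≈ -2.7855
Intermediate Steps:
G = 14493 (G = 353 + 14140 = 14493)
-45792/10511 + 22769/G = -45792/10511 + 22769/14493 = -424338497/152335923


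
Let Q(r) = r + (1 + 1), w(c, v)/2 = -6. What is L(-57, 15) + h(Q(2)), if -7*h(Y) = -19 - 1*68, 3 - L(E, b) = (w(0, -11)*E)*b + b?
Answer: -71817/7 ≈ -10260.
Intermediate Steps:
w(c, v) = -12 (w(c, v) = 2*(-6) = -12)
Q(r) = 2 + r (Q(r) = r + 2 = 2 + r)
L(E, b) = 3 - b + 12*E*b (L(E, b) = 3 - ((-12*E)*b + b) = 3 - (-12*E*b + b) = 3 - (b - 12*E*b) = 3 + (-b + 12*E*b) = 3 - b + 12*E*b)
h(Y) = 87/7 (h(Y) = -(-19 - 1*68)/7 = -(-19 - 68)/7 = -⅐*(-87) = 87/7)
L(-57, 15) + h(Q(2)) = (3 - 1*15 + 12*(-57)*15) + 87/7 = (3 - 15 - 10260) + 87/7 = -10272 + 87/7 = -71817/7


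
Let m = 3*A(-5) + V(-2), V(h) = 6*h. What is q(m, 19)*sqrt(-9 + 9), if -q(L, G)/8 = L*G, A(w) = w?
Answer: 0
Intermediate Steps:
m = -27 (m = 3*(-5) + 6*(-2) = -15 - 12 = -27)
q(L, G) = -8*G*L (q(L, G) = -8*L*G = -8*G*L)
q(m, 19)*sqrt(-9 + 9) = (-8*19*(-27))*sqrt(-9 + 9) = 4104*sqrt(0) = 4104*0 = 0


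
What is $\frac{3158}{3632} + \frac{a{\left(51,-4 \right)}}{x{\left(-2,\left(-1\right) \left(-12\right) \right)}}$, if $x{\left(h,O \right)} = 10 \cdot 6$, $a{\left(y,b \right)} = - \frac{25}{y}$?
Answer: $\frac{239317}{277848} \approx 0.86132$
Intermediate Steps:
$x{\left(h,O \right)} = 60$
$\frac{3158}{3632} + \frac{a{\left(51,-4 \right)}}{x{\left(-2,\left(-1\right) \left(-12\right) \right)}} = \frac{3158}{3632} + \frac{\left(-25\right) \frac{1}{51}}{60} = 3158 \cdot \frac{1}{3632} + \left(-25\right) \frac{1}{51} \cdot \frac{1}{60} = \frac{1579}{1816} - \frac{5}{612} = \frac{239317}{277848}$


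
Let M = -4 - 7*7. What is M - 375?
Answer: -428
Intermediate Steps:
M = -53 (M = -4 - 49 = -53)
M - 375 = -53 - 375 = -428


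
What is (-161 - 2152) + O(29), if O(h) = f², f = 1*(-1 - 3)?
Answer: -2297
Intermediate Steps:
f = -4 (f = 1*(-4) = -4)
O(h) = 16 (O(h) = (-4)² = 16)
(-161 - 2152) + O(29) = (-161 - 2152) + 16 = -2313 + 16 = -2297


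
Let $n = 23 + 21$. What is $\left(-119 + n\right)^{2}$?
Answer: $5625$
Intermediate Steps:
$n = 44$
$\left(-119 + n\right)^{2} = \left(-119 + 44\right)^{2} = \left(-75\right)^{2} = 5625$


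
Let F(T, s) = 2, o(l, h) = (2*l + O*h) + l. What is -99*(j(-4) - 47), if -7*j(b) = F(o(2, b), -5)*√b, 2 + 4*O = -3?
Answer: 4653 + 396*I/7 ≈ 4653.0 + 56.571*I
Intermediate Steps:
O = -5/4 (O = -½ + (¼)*(-3) = -½ - ¾ = -5/4 ≈ -1.2500)
o(l, h) = 3*l - 5*h/4 (o(l, h) = (2*l - 5*h/4) + l = 3*l - 5*h/4)
j(b) = -2*√b/7
-99*(j(-4) - 47) = -99*(-4*I/7 - 47) = -99*(-47 - 4*I/7) = 4653 + 396*I/7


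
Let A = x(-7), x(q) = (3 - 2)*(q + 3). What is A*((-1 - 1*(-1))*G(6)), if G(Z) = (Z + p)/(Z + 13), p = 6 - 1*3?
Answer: 0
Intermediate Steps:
p = 3 (p = 6 - 3 = 3)
x(q) = 3 + q (x(q) = 1*(3 + q) = 3 + q)
A = -4 (A = 3 - 7 = -4)
G(Z) = (3 + Z)/(13 + Z) (G(Z) = (Z + 3)/(Z + 13) = (3 + Z)/(13 + Z))
A*((-1 - 1*(-1))*G(6)) = -4*(-1 - 1*(-1))*(3 + 6)/(13 + 6) = -4*(-1 + 1)*9/19 = -0*(1/19)*9 = -0*9/19 = -4*0 = 0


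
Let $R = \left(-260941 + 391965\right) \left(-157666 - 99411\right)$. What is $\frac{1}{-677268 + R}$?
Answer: $- \frac{1}{33683934116} \approx -2.9688 \cdot 10^{-11}$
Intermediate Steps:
$R = -33683256848$ ($R = 131024 \left(-257077\right) = -33683256848$)
$\frac{1}{-677268 + R} = \frac{1}{-677268 - 33683256848} = \frac{1}{-33683934116} = - \frac{1}{33683934116}$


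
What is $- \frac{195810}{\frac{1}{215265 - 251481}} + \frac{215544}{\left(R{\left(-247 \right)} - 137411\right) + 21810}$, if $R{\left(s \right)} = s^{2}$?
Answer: $\frac{48392088620097}{6824} \approx 7.0915 \cdot 10^{9}$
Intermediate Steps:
$- \frac{195810}{\frac{1}{215265 - 251481}} + \frac{215544}{\left(R{\left(-247 \right)} - 137411\right) + 21810} = - \frac{195810}{\frac{1}{215265 - 251481}} + \frac{215544}{\left(\left(-247\right)^{2} - 137411\right) + 21810} = - \frac{195810}{\frac{1}{-36216}} + \frac{215544}{\left(61009 - 137411\right) + 21810} = - \frac{195810}{- \frac{1}{36216}} + \frac{215544}{-76402 + 21810} = \left(-195810\right) \left(-36216\right) + \frac{215544}{-54592} = 7091454960 + 215544 \left(- \frac{1}{54592}\right) = 7091454960 - \frac{26943}{6824} = \frac{48392088620097}{6824}$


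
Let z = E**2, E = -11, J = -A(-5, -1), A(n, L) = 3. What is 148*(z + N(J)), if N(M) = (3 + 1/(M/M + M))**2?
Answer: 18833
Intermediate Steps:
J = -3 (J = -1*3 = -3)
N(M) = (3 + 1/(1 + M))**2
z = 121 (z = (-11)**2 = 121)
148*(z + N(J)) = 148*(121 + (4 + 3*(-3))**2/(1 - 3)**2) = 148*(121 + (4 - 9)**2/(-2)**2) = 148*(121 + (1/4)*(-5)**2) = 148*(121 + (1/4)*25) = 148*(121 + 25/4) = 148*(509/4) = 18833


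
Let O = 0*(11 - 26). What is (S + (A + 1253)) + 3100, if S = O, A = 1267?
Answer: 5620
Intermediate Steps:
O = 0 (O = 0*(-15) = 0)
S = 0
(S + (A + 1253)) + 3100 = (0 + (1267 + 1253)) + 3100 = (0 + 2520) + 3100 = 2520 + 3100 = 5620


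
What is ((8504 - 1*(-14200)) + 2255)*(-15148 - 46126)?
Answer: -1529337766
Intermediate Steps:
((8504 - 1*(-14200)) + 2255)*(-15148 - 46126) = ((8504 + 14200) + 2255)*(-61274) = (22704 + 2255)*(-61274) = 24959*(-61274) = -1529337766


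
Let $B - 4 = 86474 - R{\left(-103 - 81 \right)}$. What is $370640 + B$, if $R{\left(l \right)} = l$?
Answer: $457302$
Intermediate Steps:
$B = 86662$ ($B = 4 + \left(86474 - \left(-103 - 81\right)\right) = 4 + \left(86474 - -184\right) = 4 + \left(86474 + 184\right) = 4 + 86658 = 86662$)
$370640 + B = 370640 + 86662 = 457302$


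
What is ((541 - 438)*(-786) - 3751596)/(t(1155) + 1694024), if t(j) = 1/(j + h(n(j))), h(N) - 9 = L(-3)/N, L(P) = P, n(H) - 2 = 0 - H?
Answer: -5143651560630/2273541141433 ≈ -2.2624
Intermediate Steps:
n(H) = 2 - H (n(H) = 2 + (0 - H) = 2 - H)
h(N) = 9 - 3/N
t(j) = 1/(9 + j - 3/(2 - j)) (t(j) = 1/(j + (9 - 3/(2 - j))) = 1/(9 + j - 3/(2 - j)))
((541 - 438)*(-786) - 3751596)/(t(1155) + 1694024) = ((541 - 438)*(-786) - 3751596)/((-2 + 1155)/(3 + (-2 + 1155)*(9 + 1155)) + 1694024) = (103*(-786) - 3751596)/(1153/(3 + 1153*1164) + 1694024) = (-80958 - 3751596)/(1153/(3 + 1342092) + 1694024) = -3832554/(1153/1342095 + 1694024) = -3832554/2273541141433/1342095 = -3832554*1342095/2273541141433 = -5143651560630/2273541141433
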